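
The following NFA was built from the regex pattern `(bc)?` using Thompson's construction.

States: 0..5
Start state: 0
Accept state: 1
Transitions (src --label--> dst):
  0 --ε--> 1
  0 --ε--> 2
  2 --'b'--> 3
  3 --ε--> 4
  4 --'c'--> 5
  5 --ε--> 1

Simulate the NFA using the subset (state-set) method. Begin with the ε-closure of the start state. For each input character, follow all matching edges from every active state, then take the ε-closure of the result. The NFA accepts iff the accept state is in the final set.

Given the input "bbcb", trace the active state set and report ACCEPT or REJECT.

start: ε-closure({0}) = {0,1,2}
'b' @ 1: {3,4}
'b' @ 2: {}  — no active states
rest 'cb' ignored (set empty)
final: {}; accept 1 not in set

Answer: REJECT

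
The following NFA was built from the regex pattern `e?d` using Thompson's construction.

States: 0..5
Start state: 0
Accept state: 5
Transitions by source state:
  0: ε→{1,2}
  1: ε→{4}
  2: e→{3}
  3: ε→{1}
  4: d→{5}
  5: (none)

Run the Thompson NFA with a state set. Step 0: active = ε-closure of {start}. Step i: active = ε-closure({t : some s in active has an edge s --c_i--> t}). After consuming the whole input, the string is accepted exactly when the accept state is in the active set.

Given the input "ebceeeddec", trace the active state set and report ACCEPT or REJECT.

start: ε-closure({0}) = {0,1,2,4}
'e' @ 1: {1,3,4}
'b' @ 2: {}  — state set empty
rest 'ceeeddec' ignored (set empty)
end set {} — state 5 not in

Answer: REJECT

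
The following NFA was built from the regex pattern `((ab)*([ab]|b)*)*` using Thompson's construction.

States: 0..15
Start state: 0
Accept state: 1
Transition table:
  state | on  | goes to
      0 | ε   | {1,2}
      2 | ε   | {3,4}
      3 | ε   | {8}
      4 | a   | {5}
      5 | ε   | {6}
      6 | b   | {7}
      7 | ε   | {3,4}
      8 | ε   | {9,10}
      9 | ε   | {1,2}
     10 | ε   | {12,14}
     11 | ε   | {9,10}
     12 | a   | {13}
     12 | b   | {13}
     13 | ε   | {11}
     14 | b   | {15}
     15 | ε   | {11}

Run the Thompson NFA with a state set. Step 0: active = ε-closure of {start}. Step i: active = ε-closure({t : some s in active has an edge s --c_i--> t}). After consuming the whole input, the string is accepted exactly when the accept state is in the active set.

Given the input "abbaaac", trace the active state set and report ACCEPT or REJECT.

Answer: REJECT

Trace:
S₀ = ε-closure({0}) = {0,1,2,3,4,8,9,10,12,14}
'a' @ 1: {1,2,3,4,5,6,8,9,10,11,12,13,14}  (accept∈set)
'b' @ 2: {1,2,3,4,7,8,9,10,11,12,13,14,15}  (accept∈set)
'b' @ 3: {1,2,3,4,8,9,10,11,12,13,14,15}  (accept∈set)
'a' @ 4: {1,2,3,4,5,6,8,9,10,11,12,13,14}  (accept∈set)
'a' @ 5: {1,2,3,4,5,6,8,9,10,11,12,13,14}  (accept∈set)
'a' @ 6: {1,2,3,4,5,6,8,9,10,11,12,13,14}  (accept∈set)
'c' @ 7: {}  — state set empty
end set {} — state 1 not in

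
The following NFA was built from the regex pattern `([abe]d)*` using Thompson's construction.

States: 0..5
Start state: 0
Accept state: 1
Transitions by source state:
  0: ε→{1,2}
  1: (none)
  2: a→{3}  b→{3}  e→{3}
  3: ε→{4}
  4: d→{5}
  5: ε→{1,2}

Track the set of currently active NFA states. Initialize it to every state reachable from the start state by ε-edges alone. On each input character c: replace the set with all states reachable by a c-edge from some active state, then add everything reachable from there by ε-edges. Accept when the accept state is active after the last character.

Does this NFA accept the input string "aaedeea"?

Answer: REJECT

Trace:
S₀ = ε-closure({0}) = {0,1,2}
'a' @ 1: {3,4}
'a' @ 2: {}  — dead — no transitions
rest 'edeea' ignored (set empty)
end set {} — state 1 not in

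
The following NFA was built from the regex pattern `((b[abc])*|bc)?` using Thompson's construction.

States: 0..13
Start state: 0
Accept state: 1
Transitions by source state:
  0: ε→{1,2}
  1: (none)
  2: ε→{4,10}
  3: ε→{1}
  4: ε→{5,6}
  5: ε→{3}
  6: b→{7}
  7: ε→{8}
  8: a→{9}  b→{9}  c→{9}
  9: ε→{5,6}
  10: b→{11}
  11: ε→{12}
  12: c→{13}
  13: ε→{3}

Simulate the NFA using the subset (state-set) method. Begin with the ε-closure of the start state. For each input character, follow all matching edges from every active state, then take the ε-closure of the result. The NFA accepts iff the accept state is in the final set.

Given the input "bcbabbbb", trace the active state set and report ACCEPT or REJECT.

start: ε-closure({0}) = {0,1,2,3,4,5,6,10}
'b' @ 1: {7,8,11,12}
'c' @ 2: {1,3,5,6,9,13}  [accepting]
'b' @ 3: {7,8}
'a' @ 4: {1,3,5,6,9}  [accepting]
'b' @ 5: {7,8}
'b' @ 6: {1,3,5,6,9}  [accepting]
'b' @ 7: {7,8}
'b' @ 8: {1,3,5,6,9}  [accepting]
end set {1,3,5,6,9} — state 1 in

Answer: ACCEPT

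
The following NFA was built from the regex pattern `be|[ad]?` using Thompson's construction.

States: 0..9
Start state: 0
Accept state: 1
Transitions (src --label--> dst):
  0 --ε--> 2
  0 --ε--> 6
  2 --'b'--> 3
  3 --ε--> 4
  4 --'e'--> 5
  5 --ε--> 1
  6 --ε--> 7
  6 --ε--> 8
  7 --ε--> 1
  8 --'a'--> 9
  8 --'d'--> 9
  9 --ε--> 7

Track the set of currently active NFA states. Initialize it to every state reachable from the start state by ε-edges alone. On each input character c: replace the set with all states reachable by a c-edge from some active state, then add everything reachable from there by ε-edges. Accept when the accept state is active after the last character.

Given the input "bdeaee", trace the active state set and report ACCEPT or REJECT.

initial (ε-close {0}): {0,1,2,6,7,8}
'b' @ 1: {3,4}
'd' @ 2: {}  — state set empty
rest 'eaee' ignored (set empty)
after full input: {}  (accept=1 not in)

Answer: REJECT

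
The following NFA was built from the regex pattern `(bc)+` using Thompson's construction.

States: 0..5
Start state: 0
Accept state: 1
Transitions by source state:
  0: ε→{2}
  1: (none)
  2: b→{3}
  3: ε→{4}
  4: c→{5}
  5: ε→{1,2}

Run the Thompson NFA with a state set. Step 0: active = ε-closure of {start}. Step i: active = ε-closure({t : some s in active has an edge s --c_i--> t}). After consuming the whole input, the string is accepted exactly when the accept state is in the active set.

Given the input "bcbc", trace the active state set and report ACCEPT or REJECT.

start: ε-closure({0}) = {0,2}
'b' @ 1: {3,4}
'c' @ 2: {1,2,5}  (accept∈set)
'b' @ 3: {3,4}
'c' @ 4: {1,2,5}  (accept∈set)
final: {1,2,5}; accept 1 in set

Answer: ACCEPT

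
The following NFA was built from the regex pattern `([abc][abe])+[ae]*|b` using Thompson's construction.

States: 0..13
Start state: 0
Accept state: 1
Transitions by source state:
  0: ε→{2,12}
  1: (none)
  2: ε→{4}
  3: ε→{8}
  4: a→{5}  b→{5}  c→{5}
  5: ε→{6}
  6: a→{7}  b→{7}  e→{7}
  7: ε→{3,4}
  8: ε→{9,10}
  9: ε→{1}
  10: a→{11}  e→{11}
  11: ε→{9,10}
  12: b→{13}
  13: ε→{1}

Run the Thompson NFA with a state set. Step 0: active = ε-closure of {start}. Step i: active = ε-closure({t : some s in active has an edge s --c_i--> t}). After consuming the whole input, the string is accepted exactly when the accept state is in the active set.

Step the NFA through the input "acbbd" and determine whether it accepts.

Answer: REJECT

Derivation:
start: ε-closure({0}) = {0,2,4,12}
'a' @ 1: {5,6}
'c' @ 2: {}  — no active states
rest 'bbd' ignored (set empty)
final: {}; accept 1 not in set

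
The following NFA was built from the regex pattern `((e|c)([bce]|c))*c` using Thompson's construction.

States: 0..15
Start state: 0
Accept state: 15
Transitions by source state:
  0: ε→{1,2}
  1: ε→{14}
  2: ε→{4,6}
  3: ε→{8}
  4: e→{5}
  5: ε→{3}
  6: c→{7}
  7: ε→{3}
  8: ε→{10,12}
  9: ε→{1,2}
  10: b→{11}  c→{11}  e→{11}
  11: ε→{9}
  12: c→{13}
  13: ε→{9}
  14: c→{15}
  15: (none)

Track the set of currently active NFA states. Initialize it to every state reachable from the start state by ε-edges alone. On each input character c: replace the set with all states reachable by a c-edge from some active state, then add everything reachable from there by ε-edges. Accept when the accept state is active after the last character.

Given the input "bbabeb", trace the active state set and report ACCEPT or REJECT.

S₀ = ε-closure({0}) = {0,1,2,4,6,14}
'b' @ 1: {}  — no active states
rest 'babeb' ignored (set empty)
final: {}; accept 15 not in set

Answer: REJECT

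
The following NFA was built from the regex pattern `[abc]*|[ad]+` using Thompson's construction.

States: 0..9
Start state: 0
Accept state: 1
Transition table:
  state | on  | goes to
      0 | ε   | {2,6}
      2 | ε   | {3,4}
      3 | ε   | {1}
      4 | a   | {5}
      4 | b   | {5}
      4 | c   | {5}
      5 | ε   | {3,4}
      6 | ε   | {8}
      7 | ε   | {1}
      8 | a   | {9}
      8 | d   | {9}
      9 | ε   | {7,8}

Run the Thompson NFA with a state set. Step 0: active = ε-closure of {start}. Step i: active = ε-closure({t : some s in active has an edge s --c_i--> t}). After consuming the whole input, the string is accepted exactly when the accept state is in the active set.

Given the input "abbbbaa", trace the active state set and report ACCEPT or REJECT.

S₀ = ε-closure({0}) = {0,1,2,3,4,6,8}
'a' @ 1: {1,3,4,5,7,8,9}  (accept∈set)
'b' @ 2: {1,3,4,5}  (accept∈set)
'b' @ 3: {1,3,4,5}  (accept∈set)
'b' @ 4: {1,3,4,5}  (accept∈set)
'b' @ 5: {1,3,4,5}  (accept∈set)
'a' @ 6: {1,3,4,5}  (accept∈set)
'a' @ 7: {1,3,4,5}  (accept∈set)
end set {1,3,4,5} — state 1 in

Answer: ACCEPT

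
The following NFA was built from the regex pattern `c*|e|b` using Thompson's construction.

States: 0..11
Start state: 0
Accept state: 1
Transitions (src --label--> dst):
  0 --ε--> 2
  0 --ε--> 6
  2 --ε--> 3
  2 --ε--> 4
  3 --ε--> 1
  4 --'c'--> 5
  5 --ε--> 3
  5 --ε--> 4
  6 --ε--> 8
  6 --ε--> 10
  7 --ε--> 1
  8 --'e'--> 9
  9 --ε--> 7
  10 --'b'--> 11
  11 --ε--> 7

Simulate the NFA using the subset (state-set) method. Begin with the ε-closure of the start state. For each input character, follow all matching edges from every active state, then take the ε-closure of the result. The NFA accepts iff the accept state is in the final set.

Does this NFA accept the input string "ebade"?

S₀ = ε-closure({0}) = {0,1,2,3,4,6,8,10}
'e' @ 1: {1,7,9}  ✓accept
'b' @ 2: {}  — dead — no transitions
rest 'ade' ignored (set empty)
final: {}; accept 1 not in set

Answer: REJECT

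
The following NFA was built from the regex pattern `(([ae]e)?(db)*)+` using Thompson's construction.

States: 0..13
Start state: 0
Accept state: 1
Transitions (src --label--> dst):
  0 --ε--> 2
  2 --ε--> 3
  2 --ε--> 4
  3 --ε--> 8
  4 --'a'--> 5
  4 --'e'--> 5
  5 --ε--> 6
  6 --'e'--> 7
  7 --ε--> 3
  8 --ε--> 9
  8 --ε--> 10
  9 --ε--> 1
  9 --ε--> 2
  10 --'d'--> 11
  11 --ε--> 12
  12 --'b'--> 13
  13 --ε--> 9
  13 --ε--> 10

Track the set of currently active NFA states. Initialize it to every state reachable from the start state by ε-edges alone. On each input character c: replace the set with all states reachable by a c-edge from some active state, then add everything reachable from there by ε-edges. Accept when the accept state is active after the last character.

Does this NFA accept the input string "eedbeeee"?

start: ε-closure({0}) = {0,1,2,3,4,8,9,10}
'e' @ 1: {5,6}
'e' @ 2: {1,2,3,4,7,8,9,10}  (accept∈set)
'd' @ 3: {11,12}
'b' @ 4: {1,2,3,4,8,9,10,13}  (accept∈set)
'e' @ 5: {5,6}
'e' @ 6: {1,2,3,4,7,8,9,10}  (accept∈set)
'e' @ 7: {5,6}
'e' @ 8: {1,2,3,4,7,8,9,10}  (accept∈set)
final: {1,2,3,4,7,8,9,10}; accept 1 in set

Answer: ACCEPT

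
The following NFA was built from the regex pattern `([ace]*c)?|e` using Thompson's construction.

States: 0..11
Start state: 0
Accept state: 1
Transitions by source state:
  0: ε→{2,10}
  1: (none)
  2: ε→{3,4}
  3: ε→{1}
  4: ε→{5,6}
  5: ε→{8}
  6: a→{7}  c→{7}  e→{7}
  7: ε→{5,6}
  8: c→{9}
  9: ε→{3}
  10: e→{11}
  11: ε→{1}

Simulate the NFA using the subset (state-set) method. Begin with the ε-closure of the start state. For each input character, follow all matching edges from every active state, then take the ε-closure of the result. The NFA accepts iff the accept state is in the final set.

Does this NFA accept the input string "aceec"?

start: ε-closure({0}) = {0,1,2,3,4,5,6,8,10}
'a' @ 1: {5,6,7,8}
'c' @ 2: {1,3,5,6,7,8,9}  (accept∈set)
'e' @ 3: {5,6,7,8}
'e' @ 4: {5,6,7,8}
'c' @ 5: {1,3,5,6,7,8,9}  (accept∈set)
final: {1,3,5,6,7,8,9}; accept 1 in set

Answer: ACCEPT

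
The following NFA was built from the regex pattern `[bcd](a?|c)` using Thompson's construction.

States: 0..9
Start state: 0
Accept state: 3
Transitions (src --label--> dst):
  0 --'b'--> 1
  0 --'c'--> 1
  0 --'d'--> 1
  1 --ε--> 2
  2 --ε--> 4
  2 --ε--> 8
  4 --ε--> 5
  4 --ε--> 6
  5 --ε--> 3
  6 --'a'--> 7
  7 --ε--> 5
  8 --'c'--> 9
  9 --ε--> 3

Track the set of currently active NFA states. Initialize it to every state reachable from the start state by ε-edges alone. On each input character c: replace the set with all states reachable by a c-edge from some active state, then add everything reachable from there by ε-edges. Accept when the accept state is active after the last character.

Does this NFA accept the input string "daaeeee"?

Answer: REJECT

Derivation:
start: ε-closure({0}) = {0}
'd' @ 1: {1,2,3,4,5,6,8}  (accept∈set)
'a' @ 2: {3,5,7}  (accept∈set)
'a' @ 3: {}  — no active states
rest 'eeee' ignored (set empty)
final: {}; accept 3 not in set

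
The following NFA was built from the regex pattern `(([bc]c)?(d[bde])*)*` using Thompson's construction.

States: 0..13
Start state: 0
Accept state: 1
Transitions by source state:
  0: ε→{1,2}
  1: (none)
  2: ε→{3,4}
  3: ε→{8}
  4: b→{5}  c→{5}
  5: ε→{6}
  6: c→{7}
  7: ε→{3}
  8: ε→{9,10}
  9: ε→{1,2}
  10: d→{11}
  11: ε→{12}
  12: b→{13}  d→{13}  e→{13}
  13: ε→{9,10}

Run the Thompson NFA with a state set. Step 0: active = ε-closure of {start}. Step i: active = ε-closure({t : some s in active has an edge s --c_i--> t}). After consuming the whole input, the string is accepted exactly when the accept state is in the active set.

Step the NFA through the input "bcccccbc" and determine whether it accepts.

Answer: ACCEPT

Trace:
initial (ε-close {0}): {0,1,2,3,4,8,9,10}
'b' @ 1: {5,6}
'c' @ 2: {1,2,3,4,7,8,9,10}  [accepting]
'c' @ 3: {5,6}
'c' @ 4: {1,2,3,4,7,8,9,10}  [accepting]
'c' @ 5: {5,6}
'c' @ 6: {1,2,3,4,7,8,9,10}  [accepting]
'b' @ 7: {5,6}
'c' @ 8: {1,2,3,4,7,8,9,10}  [accepting]
end set {1,2,3,4,7,8,9,10} — state 1 in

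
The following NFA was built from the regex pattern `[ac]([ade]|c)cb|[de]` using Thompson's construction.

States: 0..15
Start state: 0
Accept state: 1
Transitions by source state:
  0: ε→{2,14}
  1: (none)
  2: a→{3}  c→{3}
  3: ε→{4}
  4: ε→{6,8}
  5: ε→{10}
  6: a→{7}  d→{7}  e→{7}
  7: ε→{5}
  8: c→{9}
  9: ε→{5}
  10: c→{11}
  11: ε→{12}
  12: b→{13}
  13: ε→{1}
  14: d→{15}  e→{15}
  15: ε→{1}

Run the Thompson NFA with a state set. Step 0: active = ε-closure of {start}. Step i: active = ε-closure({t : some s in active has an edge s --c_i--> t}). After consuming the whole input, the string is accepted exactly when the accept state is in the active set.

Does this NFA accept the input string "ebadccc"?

S₀ = ε-closure({0}) = {0,2,14}
'e' @ 1: {1,15}  [accepting]
'b' @ 2: {}  — state set empty
rest 'adccc' ignored (set empty)
end set {} — state 1 not in

Answer: REJECT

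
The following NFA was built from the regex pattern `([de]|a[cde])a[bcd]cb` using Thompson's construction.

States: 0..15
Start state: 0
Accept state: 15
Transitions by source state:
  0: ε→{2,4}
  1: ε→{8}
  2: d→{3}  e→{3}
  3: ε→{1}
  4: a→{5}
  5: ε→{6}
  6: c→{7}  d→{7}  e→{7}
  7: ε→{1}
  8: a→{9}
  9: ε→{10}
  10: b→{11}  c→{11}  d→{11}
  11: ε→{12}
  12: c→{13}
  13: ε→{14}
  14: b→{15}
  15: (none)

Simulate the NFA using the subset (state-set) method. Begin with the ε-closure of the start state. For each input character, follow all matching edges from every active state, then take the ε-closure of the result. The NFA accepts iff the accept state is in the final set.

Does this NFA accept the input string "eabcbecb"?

Answer: REJECT

Trace:
S₀ = ε-closure({0}) = {0,2,4}
'e' @ 1: {1,3,8}
'a' @ 2: {9,10}
'b' @ 3: {11,12}
'c' @ 4: {13,14}
'b' @ 5: {15}  ✓accept
'e' @ 6: {}  — no active states
rest 'cb' ignored (set empty)
final: {}; accept 15 not in set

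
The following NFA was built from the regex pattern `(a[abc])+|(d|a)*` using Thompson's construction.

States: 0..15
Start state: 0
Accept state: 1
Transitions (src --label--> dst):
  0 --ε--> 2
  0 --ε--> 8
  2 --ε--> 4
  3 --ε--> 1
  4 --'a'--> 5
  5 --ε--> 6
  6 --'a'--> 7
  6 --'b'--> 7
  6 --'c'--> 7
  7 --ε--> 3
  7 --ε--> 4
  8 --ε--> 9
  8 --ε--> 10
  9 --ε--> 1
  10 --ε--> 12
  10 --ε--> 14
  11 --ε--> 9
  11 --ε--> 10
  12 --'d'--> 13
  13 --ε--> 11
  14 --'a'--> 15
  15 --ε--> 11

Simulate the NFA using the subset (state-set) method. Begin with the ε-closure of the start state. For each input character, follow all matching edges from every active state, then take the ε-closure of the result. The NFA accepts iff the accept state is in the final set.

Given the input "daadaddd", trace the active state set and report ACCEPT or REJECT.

Answer: ACCEPT

Steps:
S₀ = ε-closure({0}) = {0,1,2,4,8,9,10,12,14}
'd' @ 1: {1,9,10,11,12,13,14}  [accepting]
'a' @ 2: {1,9,10,11,12,14,15}  [accepting]
'a' @ 3: {1,9,10,11,12,14,15}  [accepting]
'd' @ 4: {1,9,10,11,12,13,14}  [accepting]
'a' @ 5: {1,9,10,11,12,14,15}  [accepting]
'd' @ 6: {1,9,10,11,12,13,14}  [accepting]
'd' @ 7: {1,9,10,11,12,13,14}  [accepting]
'd' @ 8: {1,9,10,11,12,13,14}  [accepting]
end set {1,9,10,11,12,13,14} — state 1 in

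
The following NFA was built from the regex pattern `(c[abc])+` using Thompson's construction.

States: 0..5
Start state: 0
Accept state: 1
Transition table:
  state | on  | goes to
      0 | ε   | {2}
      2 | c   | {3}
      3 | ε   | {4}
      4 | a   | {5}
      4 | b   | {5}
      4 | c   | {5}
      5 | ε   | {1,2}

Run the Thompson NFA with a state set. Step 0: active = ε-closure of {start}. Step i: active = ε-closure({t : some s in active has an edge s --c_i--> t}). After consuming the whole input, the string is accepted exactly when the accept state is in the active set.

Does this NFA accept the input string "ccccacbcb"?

start: ε-closure({0}) = {0,2}
'c' @ 1: {3,4}
'c' @ 2: {1,2,5}  [accepting]
'c' @ 3: {3,4}
'c' @ 4: {1,2,5}  [accepting]
'a' @ 5: {}  — no active states
rest 'cbcb' ignored (set empty)
end set {} — state 1 not in

Answer: REJECT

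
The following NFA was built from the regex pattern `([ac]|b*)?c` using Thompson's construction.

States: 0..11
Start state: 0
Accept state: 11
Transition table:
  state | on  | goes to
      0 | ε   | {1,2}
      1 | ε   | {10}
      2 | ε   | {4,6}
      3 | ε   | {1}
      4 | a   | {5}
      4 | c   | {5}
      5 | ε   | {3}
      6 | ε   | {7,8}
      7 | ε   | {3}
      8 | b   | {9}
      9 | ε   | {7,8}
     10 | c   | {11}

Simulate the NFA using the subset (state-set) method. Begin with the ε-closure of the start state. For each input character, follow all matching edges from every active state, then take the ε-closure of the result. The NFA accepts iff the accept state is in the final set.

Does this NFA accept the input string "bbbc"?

Answer: ACCEPT

Derivation:
start: ε-closure({0}) = {0,1,2,3,4,6,7,8,10}
'b' @ 1: {1,3,7,8,9,10}
'b' @ 2: {1,3,7,8,9,10}
'b' @ 3: {1,3,7,8,9,10}
'c' @ 4: {11}  (accept∈set)
final: {11}; accept 11 in set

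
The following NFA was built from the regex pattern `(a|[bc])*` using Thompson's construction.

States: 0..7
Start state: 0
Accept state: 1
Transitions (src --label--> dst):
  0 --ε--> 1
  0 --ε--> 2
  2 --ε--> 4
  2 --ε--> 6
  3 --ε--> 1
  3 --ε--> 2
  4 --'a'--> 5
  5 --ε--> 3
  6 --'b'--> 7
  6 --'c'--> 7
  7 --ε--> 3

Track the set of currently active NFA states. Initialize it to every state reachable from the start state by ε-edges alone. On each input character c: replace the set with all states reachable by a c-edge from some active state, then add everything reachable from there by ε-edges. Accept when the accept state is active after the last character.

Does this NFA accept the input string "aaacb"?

Answer: ACCEPT

Steps:
start: ε-closure({0}) = {0,1,2,4,6}
'a' @ 1: {1,2,3,4,5,6}  (accept∈set)
'a' @ 2: {1,2,3,4,5,6}  (accept∈set)
'a' @ 3: {1,2,3,4,5,6}  (accept∈set)
'c' @ 4: {1,2,3,4,6,7}  (accept∈set)
'b' @ 5: {1,2,3,4,6,7}  (accept∈set)
final: {1,2,3,4,6,7}; accept 1 in set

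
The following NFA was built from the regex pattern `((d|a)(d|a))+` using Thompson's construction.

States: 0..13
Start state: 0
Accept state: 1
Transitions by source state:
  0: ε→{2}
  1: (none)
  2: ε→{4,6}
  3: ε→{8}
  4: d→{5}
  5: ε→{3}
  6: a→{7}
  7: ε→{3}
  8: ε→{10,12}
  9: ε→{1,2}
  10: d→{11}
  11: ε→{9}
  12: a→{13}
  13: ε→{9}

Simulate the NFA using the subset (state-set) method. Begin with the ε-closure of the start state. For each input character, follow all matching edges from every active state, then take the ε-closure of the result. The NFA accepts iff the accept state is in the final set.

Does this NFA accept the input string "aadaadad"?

S₀ = ε-closure({0}) = {0,2,4,6}
'a' @ 1: {3,7,8,10,12}
'a' @ 2: {1,2,4,6,9,13}  (accept∈set)
'd' @ 3: {3,5,8,10,12}
'a' @ 4: {1,2,4,6,9,13}  (accept∈set)
'a' @ 5: {3,7,8,10,12}
'd' @ 6: {1,2,4,6,9,11}  (accept∈set)
'a' @ 7: {3,7,8,10,12}
'd' @ 8: {1,2,4,6,9,11}  (accept∈set)
after full input: {1,2,4,6,9,11}  (accept=1 in)

Answer: ACCEPT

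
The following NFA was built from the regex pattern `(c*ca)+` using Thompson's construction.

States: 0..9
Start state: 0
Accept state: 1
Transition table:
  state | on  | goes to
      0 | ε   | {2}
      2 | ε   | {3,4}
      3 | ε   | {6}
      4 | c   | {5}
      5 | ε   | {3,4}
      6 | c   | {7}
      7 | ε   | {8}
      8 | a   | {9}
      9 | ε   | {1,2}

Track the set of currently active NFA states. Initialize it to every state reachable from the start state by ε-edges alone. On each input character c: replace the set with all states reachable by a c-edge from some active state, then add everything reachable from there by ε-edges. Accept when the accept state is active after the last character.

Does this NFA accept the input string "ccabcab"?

start: ε-closure({0}) = {0,2,3,4,6}
'c' @ 1: {3,4,5,6,7,8}
'c' @ 2: {3,4,5,6,7,8}
'a' @ 3: {1,2,3,4,6,9}  (accept∈set)
'b' @ 4: {}  — state set empty
rest 'cab' ignored (set empty)
final: {}; accept 1 not in set

Answer: REJECT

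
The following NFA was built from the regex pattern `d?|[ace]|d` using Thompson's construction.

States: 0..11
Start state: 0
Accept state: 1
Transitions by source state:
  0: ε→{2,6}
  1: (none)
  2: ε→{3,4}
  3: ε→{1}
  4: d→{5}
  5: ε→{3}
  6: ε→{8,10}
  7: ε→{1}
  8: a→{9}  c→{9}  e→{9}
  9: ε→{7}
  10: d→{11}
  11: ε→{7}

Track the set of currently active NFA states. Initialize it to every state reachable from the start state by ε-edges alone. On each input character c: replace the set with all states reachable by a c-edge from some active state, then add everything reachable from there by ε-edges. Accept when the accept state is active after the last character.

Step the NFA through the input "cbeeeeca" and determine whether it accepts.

Answer: REJECT

Derivation:
S₀ = ε-closure({0}) = {0,1,2,3,4,6,8,10}
'c' @ 1: {1,7,9}  (accept∈set)
'b' @ 2: {}  — dead — no transitions
rest 'eeeeca' ignored (set empty)
end set {} — state 1 not in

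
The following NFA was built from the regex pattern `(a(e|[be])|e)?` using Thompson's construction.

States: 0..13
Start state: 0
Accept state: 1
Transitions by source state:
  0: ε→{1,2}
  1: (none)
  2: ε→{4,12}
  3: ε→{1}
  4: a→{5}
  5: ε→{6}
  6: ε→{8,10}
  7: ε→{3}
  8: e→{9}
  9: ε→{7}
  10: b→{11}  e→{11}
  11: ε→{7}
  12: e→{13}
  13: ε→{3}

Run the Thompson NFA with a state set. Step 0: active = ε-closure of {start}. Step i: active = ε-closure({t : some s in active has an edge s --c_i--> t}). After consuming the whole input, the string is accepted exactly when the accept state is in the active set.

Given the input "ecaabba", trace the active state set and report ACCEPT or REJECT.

Answer: REJECT

Steps:
initial (ε-close {0}): {0,1,2,4,12}
'e' @ 1: {1,3,13}  (accept∈set)
'c' @ 2: {}  — state set empty
rest 'aabba' ignored (set empty)
end set {} — state 1 not in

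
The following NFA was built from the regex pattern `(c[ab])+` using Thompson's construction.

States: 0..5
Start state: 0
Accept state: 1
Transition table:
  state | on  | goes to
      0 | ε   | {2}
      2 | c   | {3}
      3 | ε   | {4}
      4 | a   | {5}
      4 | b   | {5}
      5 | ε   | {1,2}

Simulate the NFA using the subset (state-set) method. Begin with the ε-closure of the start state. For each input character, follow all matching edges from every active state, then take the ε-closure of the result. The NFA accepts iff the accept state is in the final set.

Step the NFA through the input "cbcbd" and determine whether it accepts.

Answer: REJECT

Derivation:
start: ε-closure({0}) = {0,2}
'c' @ 1: {3,4}
'b' @ 2: {1,2,5}  (accept∈set)
'c' @ 3: {3,4}
'b' @ 4: {1,2,5}  (accept∈set)
'd' @ 5: {}  — state set empty
after full input: {}  (accept=1 not in)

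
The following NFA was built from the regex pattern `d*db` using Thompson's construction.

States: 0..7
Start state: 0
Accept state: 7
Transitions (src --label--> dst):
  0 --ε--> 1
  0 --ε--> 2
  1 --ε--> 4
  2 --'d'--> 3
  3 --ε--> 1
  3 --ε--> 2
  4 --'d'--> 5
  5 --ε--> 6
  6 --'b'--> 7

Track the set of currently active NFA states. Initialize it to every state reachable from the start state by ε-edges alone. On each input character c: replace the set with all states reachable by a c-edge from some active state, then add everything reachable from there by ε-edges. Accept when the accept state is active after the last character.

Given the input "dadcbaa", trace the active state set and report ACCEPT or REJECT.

initial (ε-close {0}): {0,1,2,4}
'd' @ 1: {1,2,3,4,5,6}
'a' @ 2: {}  — state set empty
rest 'dcbaa' ignored (set empty)
final: {}; accept 7 not in set

Answer: REJECT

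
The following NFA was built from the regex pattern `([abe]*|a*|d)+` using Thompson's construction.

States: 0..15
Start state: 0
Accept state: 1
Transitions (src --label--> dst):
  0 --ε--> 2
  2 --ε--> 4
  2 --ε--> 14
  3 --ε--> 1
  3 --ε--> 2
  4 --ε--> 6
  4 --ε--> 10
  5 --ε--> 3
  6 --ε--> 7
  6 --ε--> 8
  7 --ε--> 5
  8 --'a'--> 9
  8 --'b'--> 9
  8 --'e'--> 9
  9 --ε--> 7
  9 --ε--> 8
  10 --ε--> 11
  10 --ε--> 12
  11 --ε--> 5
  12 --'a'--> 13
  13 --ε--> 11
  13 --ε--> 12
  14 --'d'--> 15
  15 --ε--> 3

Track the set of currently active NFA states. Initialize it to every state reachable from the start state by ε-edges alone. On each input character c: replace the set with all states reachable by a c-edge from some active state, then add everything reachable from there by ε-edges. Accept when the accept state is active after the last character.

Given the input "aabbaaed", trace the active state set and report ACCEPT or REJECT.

initial (ε-close {0}): {0,1,2,3,4,5,6,7,8,10,11,12,14}
'a' @ 1: {1,2,3,4,5,6,7,8,9,10,11,12,13,14}  (accept∈set)
'a' @ 2: {1,2,3,4,5,6,7,8,9,10,11,12,13,14}  (accept∈set)
'b' @ 3: {1,2,3,4,5,6,7,8,9,10,11,12,14}  (accept∈set)
'b' @ 4: {1,2,3,4,5,6,7,8,9,10,11,12,14}  (accept∈set)
'a' @ 5: {1,2,3,4,5,6,7,8,9,10,11,12,13,14}  (accept∈set)
'a' @ 6: {1,2,3,4,5,6,7,8,9,10,11,12,13,14}  (accept∈set)
'e' @ 7: {1,2,3,4,5,6,7,8,9,10,11,12,14}  (accept∈set)
'd' @ 8: {1,2,3,4,5,6,7,8,10,11,12,14,15}  (accept∈set)
final: {1,2,3,4,5,6,7,8,10,11,12,14,15}; accept 1 in set

Answer: ACCEPT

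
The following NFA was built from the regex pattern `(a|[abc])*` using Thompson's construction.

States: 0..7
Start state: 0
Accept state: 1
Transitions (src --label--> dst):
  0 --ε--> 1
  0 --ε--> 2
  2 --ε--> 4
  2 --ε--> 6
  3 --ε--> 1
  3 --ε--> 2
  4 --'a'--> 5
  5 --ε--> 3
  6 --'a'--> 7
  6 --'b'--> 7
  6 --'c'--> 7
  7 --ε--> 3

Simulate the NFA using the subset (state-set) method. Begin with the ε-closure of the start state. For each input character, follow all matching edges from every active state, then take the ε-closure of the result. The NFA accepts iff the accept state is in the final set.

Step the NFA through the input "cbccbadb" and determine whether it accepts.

start: ε-closure({0}) = {0,1,2,4,6}
'c' @ 1: {1,2,3,4,6,7}  [accepting]
'b' @ 2: {1,2,3,4,6,7}  [accepting]
'c' @ 3: {1,2,3,4,6,7}  [accepting]
'c' @ 4: {1,2,3,4,6,7}  [accepting]
'b' @ 5: {1,2,3,4,6,7}  [accepting]
'a' @ 6: {1,2,3,4,5,6,7}  [accepting]
'd' @ 7: {}  — no active states
rest 'b' ignored (set empty)
after full input: {}  (accept=1 not in)

Answer: REJECT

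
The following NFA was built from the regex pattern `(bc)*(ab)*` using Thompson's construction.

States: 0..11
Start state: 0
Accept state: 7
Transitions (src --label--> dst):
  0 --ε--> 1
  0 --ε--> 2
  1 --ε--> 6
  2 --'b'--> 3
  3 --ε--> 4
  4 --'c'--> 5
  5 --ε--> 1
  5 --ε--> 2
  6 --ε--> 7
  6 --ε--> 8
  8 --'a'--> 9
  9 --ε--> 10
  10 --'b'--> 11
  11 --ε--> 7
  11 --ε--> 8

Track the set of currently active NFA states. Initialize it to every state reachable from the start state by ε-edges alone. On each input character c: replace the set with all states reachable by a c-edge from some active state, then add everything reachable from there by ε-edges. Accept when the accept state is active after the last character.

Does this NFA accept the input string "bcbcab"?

Answer: ACCEPT

Steps:
start: ε-closure({0}) = {0,1,2,6,7,8}
'b' @ 1: {3,4}
'c' @ 2: {1,2,5,6,7,8}  [accepting]
'b' @ 3: {3,4}
'c' @ 4: {1,2,5,6,7,8}  [accepting]
'a' @ 5: {9,10}
'b' @ 6: {7,8,11}  [accepting]
final: {7,8,11}; accept 7 in set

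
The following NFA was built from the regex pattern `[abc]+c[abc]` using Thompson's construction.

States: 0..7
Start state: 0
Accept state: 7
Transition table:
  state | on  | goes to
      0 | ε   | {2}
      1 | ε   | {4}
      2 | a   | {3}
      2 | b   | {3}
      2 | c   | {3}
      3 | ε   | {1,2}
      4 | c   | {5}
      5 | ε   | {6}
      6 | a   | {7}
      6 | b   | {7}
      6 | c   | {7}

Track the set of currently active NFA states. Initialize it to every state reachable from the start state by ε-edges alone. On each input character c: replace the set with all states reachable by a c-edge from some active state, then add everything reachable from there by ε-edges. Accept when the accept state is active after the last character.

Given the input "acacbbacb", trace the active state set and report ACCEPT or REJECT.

Answer: ACCEPT

Derivation:
initial (ε-close {0}): {0,2}
'a' @ 1: {1,2,3,4}
'c' @ 2: {1,2,3,4,5,6}
'a' @ 3: {1,2,3,4,7}  ✓accept
'c' @ 4: {1,2,3,4,5,6}
'b' @ 5: {1,2,3,4,7}  ✓accept
'b' @ 6: {1,2,3,4}
'a' @ 7: {1,2,3,4}
'c' @ 8: {1,2,3,4,5,6}
'b' @ 9: {1,2,3,4,7}  ✓accept
after full input: {1,2,3,4,7}  (accept=7 in)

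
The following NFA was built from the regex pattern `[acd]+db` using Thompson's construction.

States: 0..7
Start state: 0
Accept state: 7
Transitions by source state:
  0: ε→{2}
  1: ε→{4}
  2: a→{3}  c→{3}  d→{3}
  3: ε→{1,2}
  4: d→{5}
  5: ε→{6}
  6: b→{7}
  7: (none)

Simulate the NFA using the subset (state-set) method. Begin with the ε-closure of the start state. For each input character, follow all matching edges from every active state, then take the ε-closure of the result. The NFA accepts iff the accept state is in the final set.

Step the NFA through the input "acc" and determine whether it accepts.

Answer: REJECT

Derivation:
S₀ = ε-closure({0}) = {0,2}
'a' @ 1: {1,2,3,4}
'c' @ 2: {1,2,3,4}
'c' @ 3: {1,2,3,4}
final: {1,2,3,4}; accept 7 not in set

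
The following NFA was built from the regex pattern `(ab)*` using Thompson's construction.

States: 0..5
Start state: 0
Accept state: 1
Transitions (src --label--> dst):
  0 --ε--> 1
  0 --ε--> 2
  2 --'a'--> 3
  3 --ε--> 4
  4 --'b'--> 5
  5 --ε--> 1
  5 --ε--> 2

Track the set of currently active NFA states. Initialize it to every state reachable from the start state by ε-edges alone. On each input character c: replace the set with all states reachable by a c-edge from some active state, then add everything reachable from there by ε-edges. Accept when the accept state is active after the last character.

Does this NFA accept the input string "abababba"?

S₀ = ε-closure({0}) = {0,1,2}
'a' @ 1: {3,4}
'b' @ 2: {1,2,5}  (accept∈set)
'a' @ 3: {3,4}
'b' @ 4: {1,2,5}  (accept∈set)
'a' @ 5: {3,4}
'b' @ 6: {1,2,5}  (accept∈set)
'b' @ 7: {}  — no active states
rest 'a' ignored (set empty)
final: {}; accept 1 not in set

Answer: REJECT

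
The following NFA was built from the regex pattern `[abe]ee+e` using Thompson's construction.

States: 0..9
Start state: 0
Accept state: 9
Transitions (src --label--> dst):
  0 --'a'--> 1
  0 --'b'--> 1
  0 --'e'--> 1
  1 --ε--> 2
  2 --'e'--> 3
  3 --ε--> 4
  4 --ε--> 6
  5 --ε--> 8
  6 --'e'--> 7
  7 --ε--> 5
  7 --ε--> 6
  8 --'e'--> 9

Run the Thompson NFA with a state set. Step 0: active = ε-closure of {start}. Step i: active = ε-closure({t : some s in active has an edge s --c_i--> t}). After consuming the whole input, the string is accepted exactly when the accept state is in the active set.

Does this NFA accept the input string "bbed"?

Answer: REJECT

Steps:
S₀ = ε-closure({0}) = {0}
'b' @ 1: {1,2}
'b' @ 2: {}  — no active states
rest 'ed' ignored (set empty)
final: {}; accept 9 not in set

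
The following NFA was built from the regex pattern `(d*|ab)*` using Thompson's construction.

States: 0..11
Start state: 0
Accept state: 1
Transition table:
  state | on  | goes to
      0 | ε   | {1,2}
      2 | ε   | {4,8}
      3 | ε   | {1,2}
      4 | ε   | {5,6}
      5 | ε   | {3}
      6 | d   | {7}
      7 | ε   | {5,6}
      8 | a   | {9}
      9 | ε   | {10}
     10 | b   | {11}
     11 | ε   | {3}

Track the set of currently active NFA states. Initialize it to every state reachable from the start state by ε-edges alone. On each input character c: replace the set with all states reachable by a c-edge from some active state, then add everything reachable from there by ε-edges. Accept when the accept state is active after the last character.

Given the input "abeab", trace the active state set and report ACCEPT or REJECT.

Answer: REJECT

Trace:
start: ε-closure({0}) = {0,1,2,3,4,5,6,8}
'a' @ 1: {9,10}
'b' @ 2: {1,2,3,4,5,6,8,11}  ✓accept
'e' @ 3: {}  — state set empty
rest 'ab' ignored (set empty)
end set {} — state 1 not in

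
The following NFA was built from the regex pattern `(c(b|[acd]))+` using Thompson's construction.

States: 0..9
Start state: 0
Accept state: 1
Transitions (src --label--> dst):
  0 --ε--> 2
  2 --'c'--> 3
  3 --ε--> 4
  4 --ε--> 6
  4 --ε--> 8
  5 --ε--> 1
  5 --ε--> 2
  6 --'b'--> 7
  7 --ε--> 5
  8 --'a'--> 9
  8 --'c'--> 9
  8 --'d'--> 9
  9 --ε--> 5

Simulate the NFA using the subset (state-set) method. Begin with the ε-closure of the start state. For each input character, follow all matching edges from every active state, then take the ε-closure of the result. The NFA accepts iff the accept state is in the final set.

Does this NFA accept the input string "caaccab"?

Answer: REJECT

Steps:
S₀ = ε-closure({0}) = {0,2}
'c' @ 1: {3,4,6,8}
'a' @ 2: {1,2,5,9}  [accepting]
'a' @ 3: {}  — no active states
rest 'ccab' ignored (set empty)
end set {} — state 1 not in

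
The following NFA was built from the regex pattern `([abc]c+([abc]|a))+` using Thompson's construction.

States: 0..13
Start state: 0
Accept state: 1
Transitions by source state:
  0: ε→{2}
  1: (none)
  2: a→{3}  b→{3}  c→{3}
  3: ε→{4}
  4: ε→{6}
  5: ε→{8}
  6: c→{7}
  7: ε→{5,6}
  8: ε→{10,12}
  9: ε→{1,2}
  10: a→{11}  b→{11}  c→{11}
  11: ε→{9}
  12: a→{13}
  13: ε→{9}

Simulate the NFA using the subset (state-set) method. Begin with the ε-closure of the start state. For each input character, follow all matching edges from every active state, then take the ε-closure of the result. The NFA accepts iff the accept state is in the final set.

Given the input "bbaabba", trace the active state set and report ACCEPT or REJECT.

S₀ = ε-closure({0}) = {0,2}
'b' @ 1: {3,4,6}
'b' @ 2: {}  — dead — no transitions
rest 'aabba' ignored (set empty)
end set {} — state 1 not in

Answer: REJECT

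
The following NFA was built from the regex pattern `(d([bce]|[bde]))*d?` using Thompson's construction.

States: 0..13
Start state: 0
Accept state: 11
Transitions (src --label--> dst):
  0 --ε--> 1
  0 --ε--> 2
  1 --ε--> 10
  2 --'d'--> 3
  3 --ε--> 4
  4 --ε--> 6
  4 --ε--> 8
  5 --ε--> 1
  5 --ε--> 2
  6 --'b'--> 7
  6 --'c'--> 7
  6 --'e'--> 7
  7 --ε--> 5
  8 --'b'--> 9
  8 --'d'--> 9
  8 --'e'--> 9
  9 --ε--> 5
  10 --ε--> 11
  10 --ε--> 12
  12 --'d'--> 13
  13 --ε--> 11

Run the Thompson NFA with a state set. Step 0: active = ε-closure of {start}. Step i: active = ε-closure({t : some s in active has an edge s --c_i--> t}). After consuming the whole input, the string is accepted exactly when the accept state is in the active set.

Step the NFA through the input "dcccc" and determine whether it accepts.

Answer: REJECT

Steps:
initial (ε-close {0}): {0,1,2,10,11,12}
'd' @ 1: {3,4,6,8,11,13}  (accept∈set)
'c' @ 2: {1,2,5,7,10,11,12}  (accept∈set)
'c' @ 3: {}  — no active states
rest 'cc' ignored (set empty)
after full input: {}  (accept=11 not in)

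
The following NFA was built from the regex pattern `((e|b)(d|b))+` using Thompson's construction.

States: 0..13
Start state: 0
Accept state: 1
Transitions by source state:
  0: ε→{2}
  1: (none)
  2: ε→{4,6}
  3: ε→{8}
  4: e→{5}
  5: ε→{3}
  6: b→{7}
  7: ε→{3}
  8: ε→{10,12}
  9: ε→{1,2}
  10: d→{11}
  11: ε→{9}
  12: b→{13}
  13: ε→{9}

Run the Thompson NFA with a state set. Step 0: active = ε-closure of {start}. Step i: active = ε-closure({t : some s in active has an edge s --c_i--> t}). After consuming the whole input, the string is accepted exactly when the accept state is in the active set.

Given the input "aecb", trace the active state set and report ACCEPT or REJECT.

start: ε-closure({0}) = {0,2,4,6}
'a' @ 1: {}  — state set empty
rest 'ecb' ignored (set empty)
end set {} — state 1 not in

Answer: REJECT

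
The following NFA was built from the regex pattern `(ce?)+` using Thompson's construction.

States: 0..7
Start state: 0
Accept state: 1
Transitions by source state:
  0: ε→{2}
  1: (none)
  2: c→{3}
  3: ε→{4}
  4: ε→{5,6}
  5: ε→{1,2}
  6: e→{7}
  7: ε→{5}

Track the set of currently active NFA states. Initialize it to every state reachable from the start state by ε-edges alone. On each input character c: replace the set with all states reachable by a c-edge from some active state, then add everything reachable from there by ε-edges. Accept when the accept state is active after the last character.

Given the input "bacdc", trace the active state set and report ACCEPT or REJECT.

Answer: REJECT

Steps:
S₀ = ε-closure({0}) = {0,2}
'b' @ 1: {}  — state set empty
rest 'acdc' ignored (set empty)
after full input: {}  (accept=1 not in)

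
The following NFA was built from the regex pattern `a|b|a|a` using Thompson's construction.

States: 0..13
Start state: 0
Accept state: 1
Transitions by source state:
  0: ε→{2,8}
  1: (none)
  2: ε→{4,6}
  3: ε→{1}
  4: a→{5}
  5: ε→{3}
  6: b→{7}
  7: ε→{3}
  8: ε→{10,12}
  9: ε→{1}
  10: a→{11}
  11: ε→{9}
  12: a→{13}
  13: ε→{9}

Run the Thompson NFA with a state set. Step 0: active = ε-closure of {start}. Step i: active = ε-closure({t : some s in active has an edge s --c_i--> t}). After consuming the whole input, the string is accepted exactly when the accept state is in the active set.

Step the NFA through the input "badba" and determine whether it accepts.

initial (ε-close {0}): {0,2,4,6,8,10,12}
'b' @ 1: {1,3,7}  (accept∈set)
'a' @ 2: {}  — dead — no transitions
rest 'dba' ignored (set empty)
final: {}; accept 1 not in set

Answer: REJECT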